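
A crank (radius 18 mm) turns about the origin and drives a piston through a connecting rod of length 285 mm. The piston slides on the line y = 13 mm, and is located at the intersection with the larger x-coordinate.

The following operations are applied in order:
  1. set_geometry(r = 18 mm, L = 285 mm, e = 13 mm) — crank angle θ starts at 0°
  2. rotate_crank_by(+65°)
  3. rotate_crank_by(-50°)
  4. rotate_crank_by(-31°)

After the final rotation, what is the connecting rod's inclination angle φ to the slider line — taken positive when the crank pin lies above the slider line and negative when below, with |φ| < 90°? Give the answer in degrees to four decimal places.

set_geometry: r = 18 mm, L = 285 mm, e = 13 mm; θ ← 0°
rotate_crank_by(+65°): θ ← 0° +65° = 65°
rotate_crank_by(-50°): θ ← 65° -50° = 15°
rotate_crank_by(-31°): θ ← 15° -31° = -16°
crank pin P = (r cos θ, r sin θ) = (17.302711, -4.961472)
h = r sin θ − e = -4.961472 − 13 = -17.961472
sin φ = h / L = -17.961472 / 285 = -0.06302271
φ = arcsin(-0.06302271) = -3.613330°

-3.6133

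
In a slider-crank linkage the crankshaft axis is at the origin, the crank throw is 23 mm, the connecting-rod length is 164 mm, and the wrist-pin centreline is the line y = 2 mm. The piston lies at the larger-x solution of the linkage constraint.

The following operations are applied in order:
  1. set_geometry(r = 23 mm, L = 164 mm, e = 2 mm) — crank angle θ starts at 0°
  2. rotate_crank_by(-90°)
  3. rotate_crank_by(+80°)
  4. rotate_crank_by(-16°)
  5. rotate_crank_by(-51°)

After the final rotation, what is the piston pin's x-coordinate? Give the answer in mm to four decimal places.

set_geometry: r = 23 mm, L = 164 mm, e = 2 mm; θ ← 0°
rotate_crank_by(-90°): θ ← 0° -90° = -90°
rotate_crank_by(+80°): θ ← -90° +80° = -10°
rotate_crank_by(-16°): θ ← -10° -16° = -26°
rotate_crank_by(-51°): θ ← -26° -51° = -77°
crank pin P = (r cos θ, r sin θ) = (5.173874, -22.410511)
h = r sin θ − e = -22.410511 − 2 = -24.410511
x = r cos θ + √(L² − h²) = 5.173874 + √(26896.0 − 595.8731) = 5.173874 + 162.173139 = 167.347013

167.3470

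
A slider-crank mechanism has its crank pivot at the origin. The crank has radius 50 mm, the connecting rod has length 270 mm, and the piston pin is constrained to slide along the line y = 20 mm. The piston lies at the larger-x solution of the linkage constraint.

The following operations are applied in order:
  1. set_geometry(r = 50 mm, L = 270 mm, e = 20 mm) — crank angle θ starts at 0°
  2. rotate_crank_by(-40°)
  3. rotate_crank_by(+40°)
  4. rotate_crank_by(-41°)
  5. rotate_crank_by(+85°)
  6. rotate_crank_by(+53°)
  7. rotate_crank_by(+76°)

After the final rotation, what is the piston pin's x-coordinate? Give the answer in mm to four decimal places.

220.0143

set_geometry: r = 50 mm, L = 270 mm, e = 20 mm; θ ← 0°
rotate_crank_by(-40°): θ ← 0° -40° = -40°
rotate_crank_by(+40°): θ ← -40° +40° = 0°
rotate_crank_by(-41°): θ ← 0° -41° = -41°
rotate_crank_by(+85°): θ ← -41° +85° = 44°
rotate_crank_by(+53°): θ ← 44° +53° = 97°
rotate_crank_by(+76°): θ ← 97° +76° = 173°
crank pin P = (r cos θ, r sin θ) = (-49.627308, 6.093467)
h = r sin θ − e = 6.093467 − 20 = -13.906533
x = r cos θ + √(L² − h²) = -49.627308 + √(72900.0 − 193.3917) = -49.627308 + 269.641629 = 220.014322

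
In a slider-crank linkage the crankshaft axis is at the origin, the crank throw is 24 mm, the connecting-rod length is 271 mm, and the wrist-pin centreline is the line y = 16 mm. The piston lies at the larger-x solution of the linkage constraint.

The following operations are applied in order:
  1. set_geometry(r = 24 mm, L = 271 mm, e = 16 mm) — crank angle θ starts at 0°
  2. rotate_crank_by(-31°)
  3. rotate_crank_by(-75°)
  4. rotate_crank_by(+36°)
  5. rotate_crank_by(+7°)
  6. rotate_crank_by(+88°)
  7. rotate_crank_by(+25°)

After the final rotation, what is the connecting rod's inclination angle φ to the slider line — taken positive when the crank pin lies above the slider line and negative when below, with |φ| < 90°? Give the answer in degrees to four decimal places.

set_geometry: r = 24 mm, L = 271 mm, e = 16 mm; θ ← 0°
rotate_crank_by(-31°): θ ← 0° -31° = -31°
rotate_crank_by(-75°): θ ← -31° -75° = -106°
rotate_crank_by(+36°): θ ← -106° +36° = -70°
rotate_crank_by(+7°): θ ← -70° +7° = -63°
rotate_crank_by(+88°): θ ← -63° +88° = 25°
rotate_crank_by(+25°): θ ← 25° +25° = 50°
crank pin P = (r cos θ, r sin θ) = (15.426903, 18.385067)
h = r sin θ − e = 18.385067 − 16 = 2.385067
sin φ = h / L = 2.385067 / 271 = 0.00880098
φ = arcsin(0.00880098) = 0.504266°

0.5043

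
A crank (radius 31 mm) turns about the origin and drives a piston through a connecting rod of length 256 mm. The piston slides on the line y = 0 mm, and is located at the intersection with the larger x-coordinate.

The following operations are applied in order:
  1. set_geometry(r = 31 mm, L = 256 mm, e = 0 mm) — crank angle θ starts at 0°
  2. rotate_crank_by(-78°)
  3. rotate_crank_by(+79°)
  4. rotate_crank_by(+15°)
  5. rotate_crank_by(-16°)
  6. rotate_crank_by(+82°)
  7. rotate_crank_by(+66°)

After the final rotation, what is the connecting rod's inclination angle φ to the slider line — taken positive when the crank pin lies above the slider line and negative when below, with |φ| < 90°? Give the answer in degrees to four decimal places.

set_geometry: r = 31 mm, L = 256 mm, e = 0 mm; θ ← 0°
rotate_crank_by(-78°): θ ← 0° -78° = -78°
rotate_crank_by(+79°): θ ← -78° +79° = 1°
rotate_crank_by(+15°): θ ← 1° +15° = 16°
rotate_crank_by(-16°): θ ← 16° -16° = 0°
rotate_crank_by(+82°): θ ← 0° +82° = 82°
rotate_crank_by(+66°): θ ← 82° +66° = 148°
crank pin P = (r cos θ, r sin θ) = (-26.289491, 16.427497)
h = r sin θ − e = 16.427497 − 0 = 16.427497
sin φ = h / L = 16.427497 / 256 = 0.06416991
φ = arcsin(0.06416991) = 3.679193°

3.6792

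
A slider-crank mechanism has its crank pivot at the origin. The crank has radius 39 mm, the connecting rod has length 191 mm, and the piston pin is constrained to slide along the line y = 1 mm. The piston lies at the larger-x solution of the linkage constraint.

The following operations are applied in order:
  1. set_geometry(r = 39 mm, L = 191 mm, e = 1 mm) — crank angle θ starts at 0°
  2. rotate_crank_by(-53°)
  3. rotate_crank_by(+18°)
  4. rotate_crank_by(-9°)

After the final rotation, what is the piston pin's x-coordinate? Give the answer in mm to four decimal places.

216.9771

set_geometry: r = 39 mm, L = 191 mm, e = 1 mm; θ ← 0°
rotate_crank_by(-53°): θ ← 0° -53° = -53°
rotate_crank_by(+18°): θ ← -53° +18° = -35°
rotate_crank_by(-9°): θ ← -35° -9° = -44°
crank pin P = (r cos θ, r sin θ) = (28.054252, -27.091676)
h = r sin θ − e = -27.091676 − 1 = -28.091676
x = r cos θ + √(L² − h²) = 28.054252 + √(36481.0 − 789.1423) = 28.054252 + 188.922888 = 216.977140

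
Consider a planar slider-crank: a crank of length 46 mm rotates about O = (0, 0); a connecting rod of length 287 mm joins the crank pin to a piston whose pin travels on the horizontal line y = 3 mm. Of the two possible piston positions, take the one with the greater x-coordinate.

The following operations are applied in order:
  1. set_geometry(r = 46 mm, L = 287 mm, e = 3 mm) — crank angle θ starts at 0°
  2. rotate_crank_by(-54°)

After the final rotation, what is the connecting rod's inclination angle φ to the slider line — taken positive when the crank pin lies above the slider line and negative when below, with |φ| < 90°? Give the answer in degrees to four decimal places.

set_geometry: r = 46 mm, L = 287 mm, e = 3 mm; θ ← 0°
rotate_crank_by(-54°): θ ← 0° -54° = -54°
crank pin P = (r cos θ, r sin θ) = (27.038122, -37.214782)
h = r sin θ − e = -37.214782 − 3 = -40.214782
sin φ = h / L = -40.214782 / 287 = -0.14012119
φ = arcsin(-0.14012119) = -8.054859°

-8.0549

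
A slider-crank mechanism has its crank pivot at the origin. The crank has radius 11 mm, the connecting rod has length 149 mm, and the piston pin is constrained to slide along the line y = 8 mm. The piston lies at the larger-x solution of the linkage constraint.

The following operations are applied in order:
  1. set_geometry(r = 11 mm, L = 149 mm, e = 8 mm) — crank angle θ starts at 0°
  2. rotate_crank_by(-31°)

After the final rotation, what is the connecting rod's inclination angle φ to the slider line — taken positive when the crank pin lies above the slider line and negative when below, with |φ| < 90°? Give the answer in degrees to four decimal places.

-5.2622

set_geometry: r = 11 mm, L = 149 mm, e = 8 mm; θ ← 0°
rotate_crank_by(-31°): θ ← 0° -31° = -31°
crank pin P = (r cos θ, r sin θ) = (9.428840, -5.665419)
h = r sin θ − e = -5.665419 − 8 = -13.665419
sin φ = h / L = -13.665419 / 149 = -0.09171422
φ = arcsin(-0.09171422) = -5.262233°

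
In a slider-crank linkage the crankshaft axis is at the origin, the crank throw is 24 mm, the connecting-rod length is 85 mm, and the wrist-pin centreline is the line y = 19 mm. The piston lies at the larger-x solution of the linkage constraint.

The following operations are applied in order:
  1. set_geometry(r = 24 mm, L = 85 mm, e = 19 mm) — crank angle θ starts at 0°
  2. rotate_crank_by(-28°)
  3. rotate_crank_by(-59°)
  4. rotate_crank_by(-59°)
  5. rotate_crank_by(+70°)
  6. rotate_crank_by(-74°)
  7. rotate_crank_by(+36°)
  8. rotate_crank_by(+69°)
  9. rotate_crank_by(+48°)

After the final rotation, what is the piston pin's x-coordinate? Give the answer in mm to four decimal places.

set_geometry: r = 24 mm, L = 85 mm, e = 19 mm; θ ← 0°
rotate_crank_by(-28°): θ ← 0° -28° = -28°
rotate_crank_by(-59°): θ ← -28° -59° = -87°
rotate_crank_by(-59°): θ ← -87° -59° = -146°
rotate_crank_by(+70°): θ ← -146° +70° = -76°
rotate_crank_by(-74°): θ ← -76° -74° = -150°
rotate_crank_by(+36°): θ ← -150° +36° = -114°
rotate_crank_by(+69°): θ ← -114° +69° = -45°
rotate_crank_by(+48°): θ ← -45° +48° = 3°
crank pin P = (r cos θ, r sin θ) = (23.967109, 1.256063)
h = r sin θ − e = 1.256063 − 19 = -17.743937
x = r cos θ + √(L² − h²) = 23.967109 + √(7225.0 − 314.8473) = 23.967109 + 83.127328 = 107.094437

107.0944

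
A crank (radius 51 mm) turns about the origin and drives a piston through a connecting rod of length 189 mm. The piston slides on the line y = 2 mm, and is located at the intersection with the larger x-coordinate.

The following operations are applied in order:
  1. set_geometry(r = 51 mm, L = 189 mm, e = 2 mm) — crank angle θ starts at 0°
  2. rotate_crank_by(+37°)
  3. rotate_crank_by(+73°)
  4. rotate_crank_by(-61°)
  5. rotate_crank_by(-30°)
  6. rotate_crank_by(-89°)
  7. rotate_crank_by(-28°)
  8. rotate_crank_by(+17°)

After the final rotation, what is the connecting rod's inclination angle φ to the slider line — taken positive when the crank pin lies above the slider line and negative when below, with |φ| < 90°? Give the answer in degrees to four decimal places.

set_geometry: r = 51 mm, L = 189 mm, e = 2 mm; θ ← 0°
rotate_crank_by(+37°): θ ← 0° +37° = 37°
rotate_crank_by(+73°): θ ← 37° +73° = 110°
rotate_crank_by(-61°): θ ← 110° -61° = 49°
rotate_crank_by(-30°): θ ← 49° -30° = 19°
rotate_crank_by(-89°): θ ← 19° -89° = -70°
rotate_crank_by(-28°): θ ← -70° -28° = -98°
rotate_crank_by(+17°): θ ← -98° +17° = -81°
crank pin P = (r cos θ, r sin θ) = (7.978158, -50.372105)
h = r sin θ − e = -50.372105 − 2 = -52.372105
sin φ = h / L = -52.372105 / 189 = -0.27710109
φ = arcsin(-0.27710109) = -16.087264°

-16.0873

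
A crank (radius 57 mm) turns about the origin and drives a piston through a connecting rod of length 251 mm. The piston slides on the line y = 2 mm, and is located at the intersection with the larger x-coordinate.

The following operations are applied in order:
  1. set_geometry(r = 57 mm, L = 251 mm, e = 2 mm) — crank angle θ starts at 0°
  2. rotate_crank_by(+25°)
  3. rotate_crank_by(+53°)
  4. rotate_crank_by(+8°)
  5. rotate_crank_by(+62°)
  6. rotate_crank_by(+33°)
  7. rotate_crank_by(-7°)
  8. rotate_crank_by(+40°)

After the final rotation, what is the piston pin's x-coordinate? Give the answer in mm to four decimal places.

set_geometry: r = 57 mm, L = 251 mm, e = 2 mm; θ ← 0°
rotate_crank_by(+25°): θ ← 0° +25° = 25°
rotate_crank_by(+53°): θ ← 25° +53° = 78°
rotate_crank_by(+8°): θ ← 78° +8° = 86°
rotate_crank_by(+62°): θ ← 86° +62° = 148°
rotate_crank_by(+33°): θ ← 148° +33° = 181°
rotate_crank_by(-7°): θ ← 181° -7° = 174°
rotate_crank_by(+40°): θ ← 174° +40° = 214°
crank pin P = (r cos θ, r sin θ) = (-47.255142, -31.873995)
h = r sin θ − e = -31.873995 − 2 = -33.873995
x = r cos θ + √(L² − h²) = -47.255142 + √(63001.0 − 1147.4476) = -47.255142 + 248.703744 = 201.448603

201.4486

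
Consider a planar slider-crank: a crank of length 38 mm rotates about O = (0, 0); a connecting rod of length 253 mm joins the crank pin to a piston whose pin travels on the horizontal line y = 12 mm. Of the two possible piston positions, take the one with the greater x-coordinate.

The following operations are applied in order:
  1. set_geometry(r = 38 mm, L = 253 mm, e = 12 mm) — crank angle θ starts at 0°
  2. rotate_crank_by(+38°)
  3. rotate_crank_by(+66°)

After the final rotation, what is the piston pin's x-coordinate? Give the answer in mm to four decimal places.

242.5815

set_geometry: r = 38 mm, L = 253 mm, e = 12 mm; θ ← 0°
rotate_crank_by(+38°): θ ← 0° +38° = 38°
rotate_crank_by(+66°): θ ← 38° +66° = 104°
crank pin P = (r cos θ, r sin θ) = (-9.193032, 36.871238)
h = r sin θ − e = 36.871238 − 12 = 24.871238
x = r cos θ + √(L² − h²) = -9.193032 + √(64009.0 − 618.5785) = -9.193032 + 251.774545 = 242.581513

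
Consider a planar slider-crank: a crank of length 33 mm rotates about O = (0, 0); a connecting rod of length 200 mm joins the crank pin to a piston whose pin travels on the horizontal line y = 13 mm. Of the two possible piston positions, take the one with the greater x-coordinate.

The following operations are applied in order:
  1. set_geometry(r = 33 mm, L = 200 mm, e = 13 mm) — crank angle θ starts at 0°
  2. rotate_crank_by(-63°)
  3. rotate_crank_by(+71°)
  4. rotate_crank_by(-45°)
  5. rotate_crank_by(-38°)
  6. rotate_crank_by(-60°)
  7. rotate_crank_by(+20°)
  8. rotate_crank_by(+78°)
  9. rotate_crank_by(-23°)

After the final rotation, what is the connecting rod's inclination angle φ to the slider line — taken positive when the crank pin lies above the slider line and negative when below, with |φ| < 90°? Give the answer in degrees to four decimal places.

-11.9990

set_geometry: r = 33 mm, L = 200 mm, e = 13 mm; θ ← 0°
rotate_crank_by(-63°): θ ← 0° -63° = -63°
rotate_crank_by(+71°): θ ← -63° +71° = 8°
rotate_crank_by(-45°): θ ← 8° -45° = -37°
rotate_crank_by(-38°): θ ← -37° -38° = -75°
rotate_crank_by(-60°): θ ← -75° -60° = -135°
rotate_crank_by(+20°): θ ← -135° +20° = -115°
rotate_crank_by(+78°): θ ← -115° +78° = -37°
rotate_crank_by(-23°): θ ← -37° -23° = -60°
crank pin P = (r cos θ, r sin θ) = (16.500000, -28.578838)
h = r sin θ − e = -28.578838 − 13 = -41.578838
sin φ = h / L = -41.578838 / 200 = -0.20789419
φ = arcsin(-0.20789419) = -11.998975°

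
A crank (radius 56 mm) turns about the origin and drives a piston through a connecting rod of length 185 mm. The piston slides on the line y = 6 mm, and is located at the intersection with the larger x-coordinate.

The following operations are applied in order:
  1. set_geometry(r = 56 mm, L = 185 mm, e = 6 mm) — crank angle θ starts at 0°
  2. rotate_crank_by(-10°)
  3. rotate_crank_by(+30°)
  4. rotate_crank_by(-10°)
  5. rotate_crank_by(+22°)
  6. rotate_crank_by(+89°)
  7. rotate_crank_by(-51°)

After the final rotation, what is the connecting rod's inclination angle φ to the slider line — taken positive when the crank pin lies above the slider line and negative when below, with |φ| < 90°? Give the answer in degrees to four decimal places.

14.5968

set_geometry: r = 56 mm, L = 185 mm, e = 6 mm; θ ← 0°
rotate_crank_by(-10°): θ ← 0° -10° = -10°
rotate_crank_by(+30°): θ ← -10° +30° = 20°
rotate_crank_by(-10°): θ ← 20° -10° = 10°
rotate_crank_by(+22°): θ ← 10° +22° = 32°
rotate_crank_by(+89°): θ ← 32° +89° = 121°
rotate_crank_by(-51°): θ ← 121° -51° = 70°
crank pin P = (r cos θ, r sin θ) = (19.153128, 52.622787)
h = r sin θ − e = 52.622787 − 6 = 46.622787
sin φ = h / L = 46.622787 / 185 = 0.25201506
φ = arcsin(0.25201506) = 14.596785°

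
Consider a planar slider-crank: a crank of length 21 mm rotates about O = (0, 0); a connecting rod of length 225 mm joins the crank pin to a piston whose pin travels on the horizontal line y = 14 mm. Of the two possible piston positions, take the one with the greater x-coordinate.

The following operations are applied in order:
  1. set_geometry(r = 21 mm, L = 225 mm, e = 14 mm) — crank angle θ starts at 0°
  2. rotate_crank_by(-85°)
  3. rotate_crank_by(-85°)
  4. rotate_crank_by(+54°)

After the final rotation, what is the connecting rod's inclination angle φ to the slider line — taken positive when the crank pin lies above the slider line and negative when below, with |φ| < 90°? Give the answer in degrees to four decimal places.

-8.4015

set_geometry: r = 21 mm, L = 225 mm, e = 14 mm; θ ← 0°
rotate_crank_by(-85°): θ ← 0° -85° = -85°
rotate_crank_by(-85°): θ ← -85° -85° = -170°
rotate_crank_by(+54°): θ ← -170° +54° = -116°
crank pin P = (r cos θ, r sin θ) = (-9.205794, -18.874675)
h = r sin θ − e = -18.874675 − 14 = -32.874675
sin φ = h / L = -32.874675 / 225 = -0.14610967
φ = arcsin(-0.14610967) = -8.401543°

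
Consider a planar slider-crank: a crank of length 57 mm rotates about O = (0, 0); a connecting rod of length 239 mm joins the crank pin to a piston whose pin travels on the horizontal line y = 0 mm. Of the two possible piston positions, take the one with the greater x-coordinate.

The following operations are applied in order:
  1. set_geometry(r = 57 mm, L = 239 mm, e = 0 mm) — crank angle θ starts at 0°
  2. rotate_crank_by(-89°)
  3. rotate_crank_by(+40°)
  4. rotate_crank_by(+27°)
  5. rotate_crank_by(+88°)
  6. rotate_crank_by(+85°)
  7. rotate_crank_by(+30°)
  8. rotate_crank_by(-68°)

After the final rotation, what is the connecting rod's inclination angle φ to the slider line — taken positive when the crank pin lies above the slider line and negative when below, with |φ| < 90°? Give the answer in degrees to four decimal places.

12.6817

set_geometry: r = 57 mm, L = 239 mm, e = 0 mm; θ ← 0°
rotate_crank_by(-89°): θ ← 0° -89° = -89°
rotate_crank_by(+40°): θ ← -89° +40° = -49°
rotate_crank_by(+27°): θ ← -49° +27° = -22°
rotate_crank_by(+88°): θ ← -22° +88° = 66°
rotate_crank_by(+85°): θ ← 66° +85° = 151°
rotate_crank_by(+30°): θ ← 151° +30° = 181°
rotate_crank_by(-68°): θ ← 181° -68° = 113°
crank pin P = (r cos θ, r sin θ) = (-22.271674, 52.468777)
h = r sin θ − e = 52.468777 − 0 = 52.468777
sin φ = h / L = 52.468777 / 239 = 0.21953463
φ = arcsin(0.21953463) = 12.681701°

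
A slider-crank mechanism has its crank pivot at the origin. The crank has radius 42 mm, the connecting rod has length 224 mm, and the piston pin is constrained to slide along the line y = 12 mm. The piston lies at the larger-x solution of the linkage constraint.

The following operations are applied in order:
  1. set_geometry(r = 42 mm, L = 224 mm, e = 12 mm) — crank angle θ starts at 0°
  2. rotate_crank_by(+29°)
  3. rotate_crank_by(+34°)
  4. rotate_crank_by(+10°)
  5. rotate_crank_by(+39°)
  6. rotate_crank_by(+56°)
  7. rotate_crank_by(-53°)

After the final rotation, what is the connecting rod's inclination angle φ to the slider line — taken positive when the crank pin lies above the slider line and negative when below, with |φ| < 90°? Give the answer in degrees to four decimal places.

6.6821

set_geometry: r = 42 mm, L = 224 mm, e = 12 mm; θ ← 0°
rotate_crank_by(+29°): θ ← 0° +29° = 29°
rotate_crank_by(+34°): θ ← 29° +34° = 63°
rotate_crank_by(+10°): θ ← 63° +10° = 73°
rotate_crank_by(+39°): θ ← 73° +39° = 112°
rotate_crank_by(+56°): θ ← 112° +56° = 168°
rotate_crank_by(-53°): θ ← 168° -53° = 115°
crank pin P = (r cos θ, r sin θ) = (-17.749967, 38.064927)
h = r sin θ − e = 38.064927 − 12 = 26.064927
sin φ = h / L = 26.064927 / 224 = 0.11636128
φ = arcsin(0.11636128) = 6.682148°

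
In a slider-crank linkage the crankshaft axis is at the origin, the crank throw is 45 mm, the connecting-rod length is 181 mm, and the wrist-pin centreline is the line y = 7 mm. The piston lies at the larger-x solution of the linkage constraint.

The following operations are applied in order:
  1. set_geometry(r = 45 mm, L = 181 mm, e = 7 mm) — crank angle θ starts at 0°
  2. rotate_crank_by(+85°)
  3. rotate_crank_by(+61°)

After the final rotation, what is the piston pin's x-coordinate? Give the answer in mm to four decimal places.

142.7796

set_geometry: r = 45 mm, L = 181 mm, e = 7 mm; θ ← 0°
rotate_crank_by(+85°): θ ← 0° +85° = 85°
rotate_crank_by(+61°): θ ← 85° +61° = 146°
crank pin P = (r cos θ, r sin θ) = (-37.306691, 25.163681)
h = r sin θ − e = 25.163681 − 7 = 18.163681
x = r cos θ + √(L² − h²) = -37.306691 + √(32761.0 − 329.9193) = -37.306691 + 180.086315 = 142.779624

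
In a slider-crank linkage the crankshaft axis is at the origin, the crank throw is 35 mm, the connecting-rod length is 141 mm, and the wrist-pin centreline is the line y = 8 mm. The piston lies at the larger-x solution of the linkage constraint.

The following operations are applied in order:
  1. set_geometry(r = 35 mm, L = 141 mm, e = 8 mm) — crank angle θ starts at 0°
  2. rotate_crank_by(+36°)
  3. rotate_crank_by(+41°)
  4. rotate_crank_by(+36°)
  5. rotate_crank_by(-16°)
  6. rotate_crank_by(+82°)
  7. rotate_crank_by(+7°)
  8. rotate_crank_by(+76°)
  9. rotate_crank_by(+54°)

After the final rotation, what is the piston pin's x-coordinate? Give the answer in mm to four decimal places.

162.4244

set_geometry: r = 35 mm, L = 141 mm, e = 8 mm; θ ← 0°
rotate_crank_by(+36°): θ ← 0° +36° = 36°
rotate_crank_by(+41°): θ ← 36° +41° = 77°
rotate_crank_by(+36°): θ ← 77° +36° = 113°
rotate_crank_by(-16°): θ ← 113° -16° = 97°
rotate_crank_by(+82°): θ ← 97° +82° = 179°
rotate_crank_by(+7°): θ ← 179° +7° = 186°
rotate_crank_by(+76°): θ ← 186° +76° = 262°
rotate_crank_by(+54°): θ ← 262° +54° = 316°
crank pin P = (r cos θ, r sin θ) = (25.176893, -24.313043)
h = r sin θ − e = -24.313043 − 8 = -32.313043
x = r cos θ + √(L² − h²) = 25.176893 + √(19881.0 − 1044.1327) = 25.176893 + 137.247467 = 162.424360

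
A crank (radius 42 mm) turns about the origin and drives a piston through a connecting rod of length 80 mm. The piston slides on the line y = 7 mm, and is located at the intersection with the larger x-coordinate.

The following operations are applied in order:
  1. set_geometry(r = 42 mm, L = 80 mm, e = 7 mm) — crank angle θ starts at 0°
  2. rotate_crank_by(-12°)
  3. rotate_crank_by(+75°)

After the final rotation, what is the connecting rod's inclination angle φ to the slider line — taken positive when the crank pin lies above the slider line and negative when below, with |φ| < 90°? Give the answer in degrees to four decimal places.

22.3509

set_geometry: r = 42 mm, L = 80 mm, e = 7 mm; θ ← 0°
rotate_crank_by(-12°): θ ← 0° -12° = -12°
rotate_crank_by(+75°): θ ← -12° +75° = 63°
crank pin P = (r cos θ, r sin θ) = (19.067601, 37.422274)
h = r sin θ − e = 37.422274 − 7 = 30.422274
sin φ = h / L = 30.422274 / 80 = 0.38027843
φ = arcsin(0.38027843) = 22.350930°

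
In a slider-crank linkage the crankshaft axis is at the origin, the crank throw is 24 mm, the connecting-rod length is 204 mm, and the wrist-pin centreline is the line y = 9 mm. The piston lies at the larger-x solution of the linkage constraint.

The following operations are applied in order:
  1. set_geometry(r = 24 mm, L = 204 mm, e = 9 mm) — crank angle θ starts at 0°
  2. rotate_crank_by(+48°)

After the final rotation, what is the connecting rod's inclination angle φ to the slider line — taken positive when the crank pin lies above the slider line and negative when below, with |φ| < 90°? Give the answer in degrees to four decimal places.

2.4823

set_geometry: r = 24 mm, L = 204 mm, e = 9 mm; θ ← 0°
rotate_crank_by(+48°): θ ← 0° +48° = 48°
crank pin P = (r cos θ, r sin θ) = (16.059135, 17.835476)
h = r sin θ − e = 17.835476 − 9 = 8.835476
sin φ = h / L = 8.835476 / 204 = 0.04331116
φ = arcsin(0.04331116) = 2.482323°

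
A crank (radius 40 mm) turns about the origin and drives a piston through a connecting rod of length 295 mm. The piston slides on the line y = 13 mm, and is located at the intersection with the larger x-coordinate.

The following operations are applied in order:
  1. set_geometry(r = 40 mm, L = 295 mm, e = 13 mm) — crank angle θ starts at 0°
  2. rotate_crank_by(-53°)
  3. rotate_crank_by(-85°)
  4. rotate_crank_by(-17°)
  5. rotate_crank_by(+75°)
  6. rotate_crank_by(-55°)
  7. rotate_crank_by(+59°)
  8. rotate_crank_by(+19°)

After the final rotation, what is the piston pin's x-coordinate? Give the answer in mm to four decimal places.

313.0902

set_geometry: r = 40 mm, L = 295 mm, e = 13 mm; θ ← 0°
rotate_crank_by(-53°): θ ← 0° -53° = -53°
rotate_crank_by(-85°): θ ← -53° -85° = -138°
rotate_crank_by(-17°): θ ← -138° -17° = -155°
rotate_crank_by(+75°): θ ← -155° +75° = -80°
rotate_crank_by(-55°): θ ← -80° -55° = -135°
rotate_crank_by(+59°): θ ← -135° +59° = -76°
rotate_crank_by(+19°): θ ← -76° +19° = -57°
crank pin P = (r cos θ, r sin θ) = (21.785561, -33.546823)
h = r sin θ − e = -33.546823 − 13 = -46.546823
x = r cos θ + √(L² − h²) = 21.785561 + √(87025.0 − 2166.6067) = 21.785561 + 291.304640 = 313.090201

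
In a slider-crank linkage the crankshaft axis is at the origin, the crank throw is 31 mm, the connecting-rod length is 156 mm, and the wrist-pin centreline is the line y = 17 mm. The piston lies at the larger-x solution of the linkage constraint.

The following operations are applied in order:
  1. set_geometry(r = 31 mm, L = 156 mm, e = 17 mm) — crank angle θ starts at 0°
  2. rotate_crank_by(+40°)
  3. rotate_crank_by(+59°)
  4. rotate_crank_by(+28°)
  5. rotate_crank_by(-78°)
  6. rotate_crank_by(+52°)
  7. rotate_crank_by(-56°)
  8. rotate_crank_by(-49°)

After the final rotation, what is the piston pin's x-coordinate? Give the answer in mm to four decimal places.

set_geometry: r = 31 mm, L = 156 mm, e = 17 mm; θ ← 0°
rotate_crank_by(+40°): θ ← 0° +40° = 40°
rotate_crank_by(+59°): θ ← 40° +59° = 99°
rotate_crank_by(+28°): θ ← 99° +28° = 127°
rotate_crank_by(-78°): θ ← 127° -78° = 49°
rotate_crank_by(+52°): θ ← 49° +52° = 101°
rotate_crank_by(-56°): θ ← 101° -56° = 45°
rotate_crank_by(-49°): θ ← 45° -49° = -4°
crank pin P = (r cos θ, r sin θ) = (30.924486, -2.162451)
h = r sin θ − e = -2.162451 − 17 = -19.162451
x = r cos θ + √(L² − h²) = 30.924486 + √(24336.0 − 367.1995) = 30.924486 + 154.818605 = 185.743091

185.7431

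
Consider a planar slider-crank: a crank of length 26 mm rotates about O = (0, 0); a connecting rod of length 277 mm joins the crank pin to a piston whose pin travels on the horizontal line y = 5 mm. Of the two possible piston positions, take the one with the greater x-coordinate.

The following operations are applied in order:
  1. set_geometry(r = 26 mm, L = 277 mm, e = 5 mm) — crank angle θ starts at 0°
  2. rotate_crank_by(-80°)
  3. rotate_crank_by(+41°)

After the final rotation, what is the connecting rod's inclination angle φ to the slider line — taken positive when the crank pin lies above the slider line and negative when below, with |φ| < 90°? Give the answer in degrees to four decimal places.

set_geometry: r = 26 mm, L = 277 mm, e = 5 mm; θ ← 0°
rotate_crank_by(-80°): θ ← 0° -80° = -80°
rotate_crank_by(+41°): θ ← -80° +41° = -39°
crank pin P = (r cos θ, r sin θ) = (20.205795, -16.362330)
h = r sin θ − e = -16.362330 − 5 = -21.362330
sin φ = h / L = -21.362330 / 277 = -0.07712033
φ = arcsin(-0.07712033) = -4.423061°

-4.4231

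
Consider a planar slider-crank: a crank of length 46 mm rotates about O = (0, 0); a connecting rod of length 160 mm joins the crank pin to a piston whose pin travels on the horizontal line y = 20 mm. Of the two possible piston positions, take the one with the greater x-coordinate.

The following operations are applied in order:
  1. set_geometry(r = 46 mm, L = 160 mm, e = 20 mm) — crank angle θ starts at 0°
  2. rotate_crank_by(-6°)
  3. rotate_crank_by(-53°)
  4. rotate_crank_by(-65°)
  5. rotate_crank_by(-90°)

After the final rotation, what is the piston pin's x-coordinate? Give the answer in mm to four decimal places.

set_geometry: r = 46 mm, L = 160 mm, e = 20 mm; θ ← 0°
rotate_crank_by(-6°): θ ← 0° -6° = -6°
rotate_crank_by(-53°): θ ← -6° -53° = -59°
rotate_crank_by(-65°): θ ← -59° -65° = -124°
rotate_crank_by(-90°): θ ← -124° -90° = -214°
crank pin P = (r cos θ, r sin θ) = (-38.135728, 25.722874)
h = r sin θ − e = 25.722874 − 20 = 5.722874
x = r cos θ + √(L² − h²) = -38.135728 + √(25600.0 − 32.7513) = -38.135728 + 159.897619 = 121.761891

121.7619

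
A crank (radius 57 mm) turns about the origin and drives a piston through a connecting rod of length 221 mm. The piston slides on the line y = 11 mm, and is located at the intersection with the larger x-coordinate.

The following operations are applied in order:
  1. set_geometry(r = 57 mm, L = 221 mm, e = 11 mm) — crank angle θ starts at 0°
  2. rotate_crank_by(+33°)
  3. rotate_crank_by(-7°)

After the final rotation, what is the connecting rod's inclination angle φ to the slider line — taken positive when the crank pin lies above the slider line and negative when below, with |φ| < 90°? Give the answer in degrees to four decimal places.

3.6287

set_geometry: r = 57 mm, L = 221 mm, e = 11 mm; θ ← 0°
rotate_crank_by(+33°): θ ← 0° +33° = 33°
rotate_crank_by(-7°): θ ← 33° -7° = 26°
crank pin P = (r cos θ, r sin θ) = (51.231261, 24.987155)
h = r sin θ − e = 24.987155 − 11 = 13.987155
sin φ = h / L = 13.987155 / 221 = 0.06329030
φ = arcsin(0.06329030) = 3.628692°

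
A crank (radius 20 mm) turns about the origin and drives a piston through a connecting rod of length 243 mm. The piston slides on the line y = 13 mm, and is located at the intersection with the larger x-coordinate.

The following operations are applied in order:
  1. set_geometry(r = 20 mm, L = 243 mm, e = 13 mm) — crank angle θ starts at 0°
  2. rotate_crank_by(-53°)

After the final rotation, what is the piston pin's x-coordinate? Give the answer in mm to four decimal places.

set_geometry: r = 20 mm, L = 243 mm, e = 13 mm; θ ← 0°
rotate_crank_by(-53°): θ ← 0° -53° = -53°
crank pin P = (r cos θ, r sin θ) = (12.036300, -15.972710)
h = r sin θ − e = -15.972710 − 13 = -28.972710
x = r cos θ + √(L² − h²) = 12.036300 + √(59049.0 − 839.4179) = 12.036300 + 241.266620 = 253.302921

253.3029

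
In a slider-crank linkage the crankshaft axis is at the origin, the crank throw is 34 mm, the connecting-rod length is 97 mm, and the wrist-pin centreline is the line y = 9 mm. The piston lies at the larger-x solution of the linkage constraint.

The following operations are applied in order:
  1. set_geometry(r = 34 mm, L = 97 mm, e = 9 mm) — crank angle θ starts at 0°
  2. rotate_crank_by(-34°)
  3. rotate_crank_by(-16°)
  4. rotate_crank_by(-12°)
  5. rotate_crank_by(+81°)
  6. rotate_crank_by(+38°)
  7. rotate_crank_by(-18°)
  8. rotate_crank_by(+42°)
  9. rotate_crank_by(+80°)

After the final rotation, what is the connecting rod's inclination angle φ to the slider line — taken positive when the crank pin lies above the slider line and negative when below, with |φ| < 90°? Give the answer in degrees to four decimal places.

1.2224

set_geometry: r = 34 mm, L = 97 mm, e = 9 mm; θ ← 0°
rotate_crank_by(-34°): θ ← 0° -34° = -34°
rotate_crank_by(-16°): θ ← -34° -16° = -50°
rotate_crank_by(-12°): θ ← -50° -12° = -62°
rotate_crank_by(+81°): θ ← -62° +81° = 19°
rotate_crank_by(+38°): θ ← 19° +38° = 57°
rotate_crank_by(-18°): θ ← 57° -18° = 39°
rotate_crank_by(+42°): θ ← 39° +42° = 81°
rotate_crank_by(+80°): θ ← 81° +80° = 161°
crank pin P = (r cos θ, r sin θ) = (-32.147632, 11.069317)
h = r sin θ − e = 11.069317 − 9 = 2.069317
sin φ = h / L = 2.069317 / 97 = 0.02133317
φ = arcsin(0.02133317) = 1.222393°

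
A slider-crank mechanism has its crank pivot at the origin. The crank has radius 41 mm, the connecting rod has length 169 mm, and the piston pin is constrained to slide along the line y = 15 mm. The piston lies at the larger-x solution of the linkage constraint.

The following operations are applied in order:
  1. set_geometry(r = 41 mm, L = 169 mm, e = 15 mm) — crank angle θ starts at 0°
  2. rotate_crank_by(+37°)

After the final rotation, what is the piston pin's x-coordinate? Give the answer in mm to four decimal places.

201.4669

set_geometry: r = 41 mm, L = 169 mm, e = 15 mm; θ ← 0°
rotate_crank_by(+37°): θ ← 0° +37° = 37°
crank pin P = (r cos θ, r sin θ) = (32.744056, 24.674416)
h = r sin θ − e = 24.674416 − 15 = 9.674416
x = r cos θ + √(L² − h²) = 32.744056 + √(28561.0 − 93.5943) = 32.744056 + 168.722866 = 201.466922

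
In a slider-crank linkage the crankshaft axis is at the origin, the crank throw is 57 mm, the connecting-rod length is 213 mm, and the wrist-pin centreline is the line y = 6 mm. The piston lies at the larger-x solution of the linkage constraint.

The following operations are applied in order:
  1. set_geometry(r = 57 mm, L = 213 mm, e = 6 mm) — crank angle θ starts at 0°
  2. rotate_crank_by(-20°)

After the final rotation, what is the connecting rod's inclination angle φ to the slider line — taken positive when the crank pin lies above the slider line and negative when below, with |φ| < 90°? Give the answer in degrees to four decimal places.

set_geometry: r = 57 mm, L = 213 mm, e = 6 mm; θ ← 0°
rotate_crank_by(-20°): θ ← 0° -20° = -20°
crank pin P = (r cos θ, r sin θ) = (53.562479, -19.495148)
h = r sin θ − e = -19.495148 − 6 = -25.495148
sin φ = h / L = -25.495148 / 213 = -0.11969553
φ = arcsin(-0.11969553) = -6.874531°

-6.8745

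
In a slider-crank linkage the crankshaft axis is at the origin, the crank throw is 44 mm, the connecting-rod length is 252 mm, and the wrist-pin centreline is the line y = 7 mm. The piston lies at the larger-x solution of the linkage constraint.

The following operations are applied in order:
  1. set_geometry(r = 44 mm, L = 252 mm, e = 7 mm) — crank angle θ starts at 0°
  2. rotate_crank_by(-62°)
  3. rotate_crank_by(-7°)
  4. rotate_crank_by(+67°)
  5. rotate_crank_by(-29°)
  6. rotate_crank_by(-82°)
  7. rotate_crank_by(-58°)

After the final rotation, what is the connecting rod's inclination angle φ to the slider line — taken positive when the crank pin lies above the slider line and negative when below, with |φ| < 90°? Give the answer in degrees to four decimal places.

-3.1581

set_geometry: r = 44 mm, L = 252 mm, e = 7 mm; θ ← 0°
rotate_crank_by(-62°): θ ← 0° -62° = -62°
rotate_crank_by(-7°): θ ← -62° -7° = -69°
rotate_crank_by(+67°): θ ← -69° +67° = -2°
rotate_crank_by(-29°): θ ← -2° -29° = -31°
rotate_crank_by(-82°): θ ← -31° -82° = -113°
rotate_crank_by(-58°): θ ← -113° -58° = -171°
crank pin P = (r cos θ, r sin θ) = (-43.458287, -6.883116)
h = r sin θ − e = -6.883116 − 7 = -13.883116
sin φ = h / L = -13.883116 / 252 = -0.05509173
φ = arcsin(-0.05509173) = -3.158123°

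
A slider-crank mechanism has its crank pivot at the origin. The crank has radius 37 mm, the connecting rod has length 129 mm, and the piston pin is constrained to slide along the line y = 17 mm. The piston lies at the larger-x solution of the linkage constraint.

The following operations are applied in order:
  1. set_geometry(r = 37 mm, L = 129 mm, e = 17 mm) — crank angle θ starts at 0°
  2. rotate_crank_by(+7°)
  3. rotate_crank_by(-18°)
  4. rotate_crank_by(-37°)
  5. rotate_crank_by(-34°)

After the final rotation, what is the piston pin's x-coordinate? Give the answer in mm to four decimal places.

122.4685

set_geometry: r = 37 mm, L = 129 mm, e = 17 mm; θ ← 0°
rotate_crank_by(+7°): θ ← 0° +7° = 7°
rotate_crank_by(-18°): θ ← 7° -18° = -11°
rotate_crank_by(-37°): θ ← -11° -37° = -48°
rotate_crank_by(-34°): θ ← -48° -34° = -82°
crank pin P = (r cos θ, r sin θ) = (5.149405, -36.639919)
h = r sin θ − e = -36.639919 − 17 = -53.639919
x = r cos θ + √(L² − h²) = 5.149405 + √(16641.0 − 2877.2409) = 5.149405 + 117.319048 = 122.468453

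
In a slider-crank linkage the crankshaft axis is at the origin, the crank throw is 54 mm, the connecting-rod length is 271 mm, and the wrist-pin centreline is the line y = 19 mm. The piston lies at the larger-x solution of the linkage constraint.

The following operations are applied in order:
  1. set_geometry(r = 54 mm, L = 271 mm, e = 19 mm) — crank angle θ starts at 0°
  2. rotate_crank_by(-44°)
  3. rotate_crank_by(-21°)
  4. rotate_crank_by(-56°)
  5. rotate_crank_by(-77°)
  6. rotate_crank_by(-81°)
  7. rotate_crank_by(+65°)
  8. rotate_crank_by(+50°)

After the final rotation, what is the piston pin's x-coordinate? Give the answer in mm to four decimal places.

216.9652

set_geometry: r = 54 mm, L = 271 mm, e = 19 mm; θ ← 0°
rotate_crank_by(-44°): θ ← 0° -44° = -44°
rotate_crank_by(-21°): θ ← -44° -21° = -65°
rotate_crank_by(-56°): θ ← -65° -56° = -121°
rotate_crank_by(-77°): θ ← -121° -77° = -198°
rotate_crank_by(-81°): θ ← -198° -81° = -279°
rotate_crank_by(+65°): θ ← -279° +65° = -214°
rotate_crank_by(+50°): θ ← -214° +50° = -164°
crank pin P = (r cos θ, r sin θ) = (-51.908132, -14.884417)
h = r sin θ − e = -14.884417 − 19 = -33.884417
x = r cos θ + √(L² − h²) = -51.908132 + √(73441.0 − 1148.1537) = -51.908132 + 268.873290 = 216.965159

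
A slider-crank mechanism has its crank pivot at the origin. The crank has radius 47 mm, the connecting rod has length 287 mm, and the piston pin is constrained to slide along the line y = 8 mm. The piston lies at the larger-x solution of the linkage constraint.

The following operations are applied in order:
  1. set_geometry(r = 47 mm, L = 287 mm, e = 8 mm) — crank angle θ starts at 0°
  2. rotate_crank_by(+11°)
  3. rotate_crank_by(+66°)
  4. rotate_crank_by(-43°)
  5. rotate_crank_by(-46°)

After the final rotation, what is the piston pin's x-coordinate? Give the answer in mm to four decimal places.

set_geometry: r = 47 mm, L = 287 mm, e = 8 mm; θ ← 0°
rotate_crank_by(+11°): θ ← 0° +11° = 11°
rotate_crank_by(+66°): θ ← 11° +66° = 77°
rotate_crank_by(-43°): θ ← 77° -43° = 34°
rotate_crank_by(-46°): θ ← 34° -46° = -12°
crank pin P = (r cos θ, r sin θ) = (45.972937, -9.771849)
h = r sin θ − e = -9.771849 − 8 = -17.771849
x = r cos θ + √(L² − h²) = 45.972937 + √(82369.0 − 315.8386) = 45.972937 + 286.449230 = 332.422167

332.4222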